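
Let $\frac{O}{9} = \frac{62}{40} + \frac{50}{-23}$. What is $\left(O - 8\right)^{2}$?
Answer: $\frac{39225169}{211600} \approx 185.37$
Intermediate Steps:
$O = - \frac{2583}{460}$ ($O = 9 \left(\frac{62}{40} + \frac{50}{-23}\right) = 9 \left(62 \cdot \frac{1}{40} + 50 \left(- \frac{1}{23}\right)\right) = 9 \left(\frac{31}{20} - \frac{50}{23}\right) = 9 \left(- \frac{287}{460}\right) = - \frac{2583}{460} \approx -5.6152$)
$\left(O - 8\right)^{2} = \left(- \frac{2583}{460} - 8\right)^{2} = \left(- \frac{6263}{460}\right)^{2} = \frac{39225169}{211600}$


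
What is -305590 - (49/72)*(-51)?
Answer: -7333327/24 ≈ -3.0556e+5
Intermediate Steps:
-305590 - (49/72)*(-51) = -305590 - (-833)/24 = -305590 - 1*(-833/24) = -305590 + 833/24 = -7333327/24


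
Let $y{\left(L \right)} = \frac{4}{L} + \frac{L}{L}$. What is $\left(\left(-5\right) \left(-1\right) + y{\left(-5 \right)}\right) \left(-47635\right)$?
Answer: $-247702$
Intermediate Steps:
$y{\left(L \right)} = 1 + \frac{4}{L}$ ($y{\left(L \right)} = \frac{4}{L} + 1 = 1 + \frac{4}{L}$)
$\left(\left(-5\right) \left(-1\right) + y{\left(-5 \right)}\right) \left(-47635\right) = \left(\left(-5\right) \left(-1\right) + \frac{4 - 5}{-5}\right) \left(-47635\right) = \left(5 - - \frac{1}{5}\right) \left(-47635\right) = \left(5 + \frac{1}{5}\right) \left(-47635\right) = \frac{26}{5} \left(-47635\right) = -247702$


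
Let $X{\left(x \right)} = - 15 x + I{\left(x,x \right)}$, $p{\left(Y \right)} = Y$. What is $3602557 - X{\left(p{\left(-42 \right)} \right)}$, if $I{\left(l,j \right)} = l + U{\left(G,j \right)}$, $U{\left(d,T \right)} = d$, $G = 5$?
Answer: $3601964$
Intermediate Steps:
$I{\left(l,j \right)} = 5 + l$ ($I{\left(l,j \right)} = l + 5 = 5 + l$)
$X{\left(x \right)} = 5 - 14 x$ ($X{\left(x \right)} = - 15 x + \left(5 + x\right) = 5 - 14 x$)
$3602557 - X{\left(p{\left(-42 \right)} \right)} = 3602557 - \left(5 - -588\right) = 3602557 - \left(5 + 588\right) = 3602557 - 593 = 3601964$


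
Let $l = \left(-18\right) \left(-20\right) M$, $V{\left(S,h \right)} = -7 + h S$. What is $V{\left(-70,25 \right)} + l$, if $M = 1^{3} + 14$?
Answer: $3643$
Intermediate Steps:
$V{\left(S,h \right)} = -7 + S h$
$M = 15$ ($M = 1 + 14 = 15$)
$l = 5400$ ($l = \left(-18\right) \left(-20\right) 15 = 360 \cdot 15 = 5400$)
$V{\left(-70,25 \right)} + l = \left(-7 - 1750\right) + 5400 = -1757 + 5400 = 3643$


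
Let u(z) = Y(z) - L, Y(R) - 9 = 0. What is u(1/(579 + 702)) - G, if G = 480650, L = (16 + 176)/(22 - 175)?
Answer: -24512627/51 ≈ -4.8064e+5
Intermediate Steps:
L = -64/51 (L = 192/(-153) = 192*(-1/153) = -64/51 ≈ -1.2549)
Y(R) = 9 (Y(R) = 9 + 0 = 9)
u(z) = 523/51 (u(z) = 9 - 1*(-64/51) = 9 + 64/51 = 523/51)
u(1/(579 + 702)) - G = 523/51 - 1*480650 = 523/51 - 480650 = -24512627/51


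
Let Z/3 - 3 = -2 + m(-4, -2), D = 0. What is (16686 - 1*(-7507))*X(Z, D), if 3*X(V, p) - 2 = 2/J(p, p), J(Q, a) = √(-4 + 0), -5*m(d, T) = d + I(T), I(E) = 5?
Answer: 48386/3 - 24193*I/3 ≈ 16129.0 - 8064.3*I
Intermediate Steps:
m(d, T) = -1 - d/5 (m(d, T) = -(d + 5)/5 = -(5 + d)/5 = -1 - d/5)
Z = 12/5 (Z = 9 + 3*(-2 + (-1 - ⅕*(-4))) = 9 + 3*(-2 + (-1 + ⅘)) = 9 + 3*(-2 - ⅕) = 9 + 3*(-11/5) = 9 - 33/5 = 12/5 ≈ 2.4000)
J(Q, a) = 2*I (J(Q, a) = √(-4) = 2*I)
X(V, p) = ⅔ - I/3 (X(V, p) = ⅔ + (2/((2*I)))/3 = ⅔ + (2*(-I/2))/3 = ⅔ + (-I)/3 = ⅔ - I/3)
(16686 - 1*(-7507))*X(Z, D) = (16686 - 1*(-7507))*(⅔ - I/3) = (16686 + 7507)*(⅔ - I/3) = 24193*(⅔ - I/3) = 48386/3 - 24193*I/3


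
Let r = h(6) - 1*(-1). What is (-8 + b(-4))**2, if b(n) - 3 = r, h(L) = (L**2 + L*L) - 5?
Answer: 3969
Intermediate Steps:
h(L) = -5 + 2*L**2 (h(L) = (L**2 + L**2) - 5 = 2*L**2 - 5 = -5 + 2*L**2)
r = 68 (r = (-5 + 2*6**2) - 1*(-1) = (-5 + 2*36) + 1 = (-5 + 72) + 1 = 67 + 1 = 68)
b(n) = 71 (b(n) = 3 + 68 = 71)
(-8 + b(-4))**2 = (-8 + 71)**2 = 63**2 = 3969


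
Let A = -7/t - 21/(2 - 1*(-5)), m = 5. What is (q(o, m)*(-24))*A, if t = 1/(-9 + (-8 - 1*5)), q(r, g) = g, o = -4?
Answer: -18120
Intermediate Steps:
t = -1/22 (t = 1/(-9 + (-8 - 5)) = 1/(-9 - 13) = 1/(-22) = -1/22 ≈ -0.045455)
A = 151 (A = -7/(-1/22) - 21/(2 - 1*(-5)) = -7*(-22) - 21/(2 + 5) = 154 - 21/7 = 154 - 21*⅐ = 154 - 3 = 151)
(q(o, m)*(-24))*A = (5*(-24))*151 = -120*151 = -18120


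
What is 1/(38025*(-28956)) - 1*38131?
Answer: -41984209998901/1101051900 ≈ -38131.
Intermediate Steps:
1/(38025*(-28956)) - 1*38131 = (1/38025)*(-1/28956) - 38131 = -1/1101051900 - 38131 = -41984209998901/1101051900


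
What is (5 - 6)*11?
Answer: -11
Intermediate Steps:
(5 - 6)*11 = -1*11 = -11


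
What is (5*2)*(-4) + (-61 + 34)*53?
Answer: -1471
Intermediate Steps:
(5*2)*(-4) + (-61 + 34)*53 = 10*(-4) - 27*53 = -40 - 1431 = -1471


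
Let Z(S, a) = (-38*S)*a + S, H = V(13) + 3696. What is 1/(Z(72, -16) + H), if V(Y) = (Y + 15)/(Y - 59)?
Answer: 23/1093498 ≈ 2.1033e-5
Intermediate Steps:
V(Y) = (15 + Y)/(-59 + Y)
H = 84994/23 (H = (15 + 13)/(-59 + 13) + 3696 = 28/(-46) + 3696 = -1/46*28 + 3696 = -14/23 + 3696 = 84994/23 ≈ 3695.4)
Z(S, a) = S - 38*S*a (Z(S, a) = -38*S*a + S = S - 38*S*a)
1/(Z(72, -16) + H) = 1/(72*(1 - 38*(-16)) + 84994/23) = 1/(72*(1 + 608) + 84994/23) = 1/(72*609 + 84994/23) = 1/(43848 + 84994/23) = 1/(1093498/23) = 23/1093498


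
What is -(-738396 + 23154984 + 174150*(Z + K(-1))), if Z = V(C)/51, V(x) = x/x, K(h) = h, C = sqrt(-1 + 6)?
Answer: -378179496/17 ≈ -2.2246e+7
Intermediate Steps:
C = sqrt(5) ≈ 2.2361
V(x) = 1
Z = 1/51 ≈ 0.019608
-(-738396 + 23154984 + 174150*(Z + K(-1))) = -(-738396 + 23154984 + 174150*(1/51 - 1)) = -6966/(1/((-106 + 3324) + 25*(-50/51))) = -6966/(1/(3218 - 1250/51)) = -6966/(1/(162868/51)) = -6966/51/162868 = -6966*162868/51 = -378179496/17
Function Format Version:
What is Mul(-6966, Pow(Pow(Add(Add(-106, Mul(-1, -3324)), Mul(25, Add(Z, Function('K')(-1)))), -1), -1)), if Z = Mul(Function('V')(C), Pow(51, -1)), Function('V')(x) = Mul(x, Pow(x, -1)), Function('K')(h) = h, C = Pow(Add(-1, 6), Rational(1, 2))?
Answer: Rational(-378179496, 17) ≈ -2.2246e+7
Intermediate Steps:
C = Pow(5, Rational(1, 2)) ≈ 2.2361
Function('V')(x) = 1
Z = Rational(1, 51) (Z = Mul(1, Pow(51, -1)) = Mul(1, Rational(1, 51)) = Rational(1, 51) ≈ 0.019608)
Mul(-6966, Pow(Pow(Add(Add(-106, Mul(-1, -3324)), Mul(25, Add(Z, Function('K')(-1)))), -1), -1)) = Mul(-6966, Pow(Pow(Add(Add(-106, Mul(-1, -3324)), Mul(25, Add(Rational(1, 51), -1))), -1), -1)) = Mul(-6966, Pow(Pow(Add(Add(-106, 3324), Mul(25, Rational(-50, 51))), -1), -1)) = Mul(-6966, Pow(Pow(Add(3218, Rational(-1250, 51)), -1), -1)) = Mul(-6966, Pow(Pow(Rational(162868, 51), -1), -1)) = Mul(-6966, Pow(Rational(51, 162868), -1)) = Mul(-6966, Rational(162868, 51)) = Rational(-378179496, 17)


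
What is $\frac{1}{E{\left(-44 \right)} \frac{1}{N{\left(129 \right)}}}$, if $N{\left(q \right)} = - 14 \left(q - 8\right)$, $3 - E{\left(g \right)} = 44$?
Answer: $\frac{1694}{41} \approx 41.317$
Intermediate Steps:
$E{\left(g \right)} = -41$ ($E{\left(g \right)} = 3 - 44 = -41$)
$N{\left(q \right)} = 112 - 14 q$ ($N{\left(q \right)} = - 14 \left(q - 8\right) = - 14 \left(-8 + q\right) = 112 - 14 q$)
$\frac{1}{E{\left(-44 \right)} \frac{1}{N{\left(129 \right)}}} = \frac{1}{\left(-41\right) \frac{1}{112 - 1806}} = \frac{1}{\left(-41\right) \frac{1}{-1694}} = \frac{1}{\left(-41\right) \left(- \frac{1}{1694}\right)} = \frac{1}{\frac{41}{1694}} = \frac{1694}{41}$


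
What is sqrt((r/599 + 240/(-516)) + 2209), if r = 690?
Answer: sqrt(1465957156571)/25757 ≈ 47.007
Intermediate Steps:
sqrt((r/599 + 240/(-516)) + 2209) = sqrt((690/599 + 240/(-516)) + 2209) = sqrt((690*(1/599) + 240*(-1/516)) + 2209) = sqrt((690/599 - 20/43) + 2209) = sqrt(17690/25757 + 2209) = sqrt(56914903/25757) = sqrt(1465957156571)/25757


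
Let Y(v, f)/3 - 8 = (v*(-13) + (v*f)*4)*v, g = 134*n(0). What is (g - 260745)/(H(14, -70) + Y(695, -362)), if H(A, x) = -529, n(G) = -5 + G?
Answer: 52283/423419816 ≈ 0.00012348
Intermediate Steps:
g = -670 (g = 134*(-5 + 0) = 134*(-5) = -670)
Y(v, f) = 24 + 3*v*(-13*v + 4*f*v) (Y(v, f) = 24 + 3*((v*(-13) + (v*f)*4)*v) = 24 + 3*((-13*v + (f*v)*4)*v) = 24 + 3*((-13*v + 4*f*v)*v) = 24 + 3*(v*(-13*v + 4*f*v)) = 24 + 3*v*(-13*v + 4*f*v))
(g - 260745)/(H(14, -70) + Y(695, -362)) = (-670 - 260745)/(-529 + (24 - 39*695² + 12*(-362)*695²)) = -261415/(-529 + (24 - 39*483025 + 12*(-362)*483025)) = -261415/(-529 + (24 - 18837975 - 2098260600)) = -261415/(-529 - 2117098551) = -261415/(-2117099080) = -261415*(-1/2117099080) = 52283/423419816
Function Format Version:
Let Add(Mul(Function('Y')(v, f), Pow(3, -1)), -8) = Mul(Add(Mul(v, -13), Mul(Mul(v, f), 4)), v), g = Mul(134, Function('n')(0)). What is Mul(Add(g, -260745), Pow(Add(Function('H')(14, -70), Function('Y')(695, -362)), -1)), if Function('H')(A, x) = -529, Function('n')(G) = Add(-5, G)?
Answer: Rational(52283, 423419816) ≈ 0.00012348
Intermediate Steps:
g = -670 (g = Mul(134, Add(-5, 0)) = Mul(134, -5) = -670)
Function('Y')(v, f) = Add(24, Mul(3, v, Add(Mul(-13, v), Mul(4, f, v)))) (Function('Y')(v, f) = Add(24, Mul(3, Mul(Add(Mul(v, -13), Mul(Mul(v, f), 4)), v))) = Add(24, Mul(3, Mul(Add(Mul(-13, v), Mul(Mul(f, v), 4)), v))) = Add(24, Mul(3, Mul(Add(Mul(-13, v), Mul(4, f, v)), v))) = Add(24, Mul(3, Mul(v, Add(Mul(-13, v), Mul(4, f, v))))) = Add(24, Mul(3, v, Add(Mul(-13, v), Mul(4, f, v)))))
Mul(Add(g, -260745), Pow(Add(Function('H')(14, -70), Function('Y')(695, -362)), -1)) = Mul(Add(-670, -260745), Pow(Add(-529, Add(24, Mul(-39, Pow(695, 2)), Mul(12, -362, Pow(695, 2)))), -1)) = Mul(-261415, Pow(Add(-529, Add(24, Mul(-39, 483025), Mul(12, -362, 483025))), -1)) = Mul(-261415, Pow(Add(-529, Add(24, -18837975, -2098260600)), -1)) = Mul(-261415, Pow(Add(-529, -2117098551), -1)) = Mul(-261415, Pow(-2117099080, -1)) = Mul(-261415, Rational(-1, 2117099080)) = Rational(52283, 423419816)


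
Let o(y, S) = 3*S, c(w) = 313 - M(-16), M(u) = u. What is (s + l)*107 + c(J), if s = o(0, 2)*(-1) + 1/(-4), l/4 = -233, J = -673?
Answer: -400255/4 ≈ -1.0006e+5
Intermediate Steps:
c(w) = 329 (c(w) = 313 - 1*(-16) = 313 + 16 = 329)
l = -932 (l = 4*(-233) = -932)
s = -25/4 (s = (3*2)*(-1) + 1/(-4) = 6*(-1) - ¼ = -6 - ¼ = -25/4 ≈ -6.2500)
(s + l)*107 + c(J) = (-25/4 - 932)*107 + 329 = -3753/4*107 + 329 = -401571/4 + 329 = -400255/4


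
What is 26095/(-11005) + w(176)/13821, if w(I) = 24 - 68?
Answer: -72228643/30420021 ≈ -2.3744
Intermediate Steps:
w(I) = -44
26095/(-11005) + w(176)/13821 = 26095/(-11005) - 44/13821 = 26095*(-1/11005) - 44*1/13821 = -5219/2201 - 44/13821 = -72228643/30420021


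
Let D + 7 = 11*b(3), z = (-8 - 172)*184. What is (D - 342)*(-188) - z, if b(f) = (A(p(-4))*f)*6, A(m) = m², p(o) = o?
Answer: -496852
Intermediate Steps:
z = -33120 (z = -180*184 = -33120)
b(f) = 96*f (b(f) = ((-4)²*f)*6 = (16*f)*6 = 96*f)
D = 3161 (D = -7 + 11*(96*3) = -7 + 11*288 = -7 + 3168 = 3161)
(D - 342)*(-188) - z = (3161 - 342)*(-188) - 1*(-33120) = 2819*(-188) + 33120 = -529972 + 33120 = -496852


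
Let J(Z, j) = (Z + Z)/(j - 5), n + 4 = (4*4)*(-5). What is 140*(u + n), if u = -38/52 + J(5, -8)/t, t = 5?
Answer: -154490/13 ≈ -11884.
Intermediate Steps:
n = -84 (n = -4 + (4*4)*(-5) = -4 + 16*(-5) = -4 - 80 = -84)
J(Z, j) = 2*Z/(-5 + j) (J(Z, j) = (2*Z)/(-5 + j) = 2*Z/(-5 + j))
u = -23/26 (u = -38/52 + (2*5/(-5 - 8))/5 = -38*1/52 + (2*5/(-13))*(1/5) = -19/26 + (2*5*(-1/13))*(1/5) = -19/26 - 10/13*1/5 = -19/26 - 2/13 = -23/26 ≈ -0.88461)
140*(u + n) = 140*(-23/26 - 84) = 140*(-2207/26) = -154490/13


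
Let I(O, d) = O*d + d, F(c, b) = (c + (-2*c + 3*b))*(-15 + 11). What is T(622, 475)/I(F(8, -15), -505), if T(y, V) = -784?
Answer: 784/107565 ≈ 0.0072886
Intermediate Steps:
F(c, b) = -12*b + 4*c (F(c, b) = (-c + 3*b)*(-4) = -12*b + 4*c)
I(O, d) = d + O*d
T(622, 475)/I(F(8, -15), -505) = -784*(-1/(505*(1 + (-12*(-15) + 4*8)))) = -784*(-1/(505*(1 + (180 + 32)))) = -784*(-1/(505*(1 + 212))) = -784/((-505*213)) = -784/(-107565) = -784*(-1/107565) = 784/107565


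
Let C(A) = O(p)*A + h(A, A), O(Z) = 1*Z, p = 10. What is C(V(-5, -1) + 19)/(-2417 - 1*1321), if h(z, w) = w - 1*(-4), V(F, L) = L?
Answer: -101/1869 ≈ -0.054040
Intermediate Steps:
O(Z) = Z
h(z, w) = 4 + w (h(z, w) = w + 4 = 4 + w)
C(A) = 4 + 11*A (C(A) = 10*A + (4 + A) = 4 + 11*A)
C(V(-5, -1) + 19)/(-2417 - 1*1321) = (4 + 11*(-1 + 19))/(-2417 - 1*1321) = (4 + 11*18)/(-2417 - 1321) = (4 + 198)/(-3738) = 202*(-1/3738) = -101/1869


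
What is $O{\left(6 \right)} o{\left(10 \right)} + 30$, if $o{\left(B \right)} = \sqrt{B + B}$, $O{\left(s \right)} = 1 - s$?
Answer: $30 - 10 \sqrt{5} \approx 7.6393$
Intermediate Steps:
$o{\left(B \right)} = \sqrt{2} \sqrt{B}$ ($o{\left(B \right)} = \sqrt{2 B} = \sqrt{2} \sqrt{B}$)
$O{\left(6 \right)} o{\left(10 \right)} + 30 = \left(1 - 6\right) \sqrt{2} \sqrt{10} + 30 = \left(1 - 6\right) 2 \sqrt{5} + 30 = - 5 \cdot 2 \sqrt{5} + 30 = - 10 \sqrt{5} + 30 = 30 - 10 \sqrt{5}$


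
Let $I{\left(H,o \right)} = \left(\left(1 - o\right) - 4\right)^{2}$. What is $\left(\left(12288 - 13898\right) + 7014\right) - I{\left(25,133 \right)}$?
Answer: $-13092$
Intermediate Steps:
$I{\left(H,o \right)} = \left(-3 - o\right)^{2}$
$\left(\left(12288 - 13898\right) + 7014\right) - I{\left(25,133 \right)} = \left(\left(12288 - 13898\right) + 7014\right) - \left(3 + 133\right)^{2} = \left(-1610 + 7014\right) - 136^{2} = 5404 - 18496 = -13092$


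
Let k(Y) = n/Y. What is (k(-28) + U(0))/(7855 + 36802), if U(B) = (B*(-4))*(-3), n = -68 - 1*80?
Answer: 37/312599 ≈ 0.00011836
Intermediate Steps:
n = -148 (n = -68 - 80 = -148)
U(B) = 12*B (U(B) = -4*B*(-3) = 12*B)
k(Y) = -148/Y
(k(-28) + U(0))/(7855 + 36802) = (-148/(-28) + 12*0)/(7855 + 36802) = (-148*(-1/28) + 0)/44657 = (37/7 + 0)*(1/44657) = (37/7)*(1/44657) = 37/312599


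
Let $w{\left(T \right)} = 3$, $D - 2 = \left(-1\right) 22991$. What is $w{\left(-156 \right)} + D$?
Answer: $-22986$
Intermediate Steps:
$D = -22989$ ($D = 2 - 22991 = -22989$)
$w{\left(-156 \right)} + D = 3 - 22989 = -22986$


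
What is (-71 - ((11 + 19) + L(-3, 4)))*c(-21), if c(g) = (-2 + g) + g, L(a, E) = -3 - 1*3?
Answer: 4180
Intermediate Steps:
L(a, E) = -6 (L(a, E) = -3 - 3 = -6)
c(g) = -2 + 2*g
(-71 - ((11 + 19) + L(-3, 4)))*c(-21) = (-71 - ((11 + 19) - 6))*(-2 + 2*(-21)) = (-71 - (30 - 6))*(-2 - 42) = (-71 - 1*24)*(-44) = (-71 - 24)*(-44) = -95*(-44) = 4180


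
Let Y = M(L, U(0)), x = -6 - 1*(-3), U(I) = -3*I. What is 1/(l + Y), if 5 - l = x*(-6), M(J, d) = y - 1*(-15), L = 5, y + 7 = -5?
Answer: -1/10 ≈ -0.10000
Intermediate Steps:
y = -12 (y = -7 - 5 = -12)
x = -3 (x = -6 + 3 = -3)
M(J, d) = 3 (M(J, d) = -12 - 1*(-15) = -12 + 15 = 3)
Y = 3
l = -13 (l = 5 - (-3)*(-6) = 5 - 1*18 = 5 - 18 = -13)
1/(l + Y) = 1/(-13 + 3) = 1/(-10) = -1/10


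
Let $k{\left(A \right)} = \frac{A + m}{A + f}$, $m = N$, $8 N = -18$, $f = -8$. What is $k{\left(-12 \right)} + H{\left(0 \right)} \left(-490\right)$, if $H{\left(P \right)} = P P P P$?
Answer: $\frac{57}{80} \approx 0.7125$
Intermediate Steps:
$N = - \frac{9}{4}$ ($N = \frac{1}{8} \left(-18\right) = - \frac{9}{4} \approx -2.25$)
$m = - \frac{9}{4} \approx -2.25$
$k{\left(A \right)} = \frac{- \frac{9}{4} + A}{-8 + A}$ ($k{\left(A \right)} = \frac{A - \frac{9}{4}}{A - 8} = \frac{- \frac{9}{4} + A}{-8 + A}$)
$H{\left(P \right)} = P^{4}$ ($H{\left(P \right)} = P^{2} P P = P^{3} P = P^{4}$)
$k{\left(-12 \right)} + H{\left(0 \right)} \left(-490\right) = \frac{- \frac{9}{4} - 12}{-8 - 12} + 0^{4} \left(-490\right) = \frac{1}{-20} \left(- \frac{57}{4}\right) + 0 \left(-490\right) = \left(- \frac{1}{20}\right) \left(- \frac{57}{4}\right) + 0 = \frac{57}{80} + 0 = \frac{57}{80}$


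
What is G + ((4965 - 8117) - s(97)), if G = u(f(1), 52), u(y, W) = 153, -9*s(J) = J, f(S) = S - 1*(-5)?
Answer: -26894/9 ≈ -2988.2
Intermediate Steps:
f(S) = 5 + S (f(S) = S + 5 = 5 + S)
s(J) = -J/9
G = 153
G + ((4965 - 8117) - s(97)) = 153 + ((4965 - 8117) - (-1)*97/9) = 153 + (-3152 - 1*(-97/9)) = 153 + (-3152 + 97/9) = 153 - 28271/9 = -26894/9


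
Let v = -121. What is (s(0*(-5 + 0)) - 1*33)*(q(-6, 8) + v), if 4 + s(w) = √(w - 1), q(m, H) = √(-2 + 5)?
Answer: (37 - I)*(121 - √3) ≈ 4412.9 - 119.27*I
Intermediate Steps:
q(m, H) = √3
s(w) = -4 + √(-1 + w) (s(w) = -4 + √(w - 1) = -4 + √(-1 + w))
(s(0*(-5 + 0)) - 1*33)*(q(-6, 8) + v) = ((-4 + √(-1 + 0*(-5 + 0))) - 1*33)*(√3 - 121) = ((-4 + √(-1 + 0*(-5))) - 33)*(-121 + √3) = ((-4 + √(-1 + 0)) - 33)*(-121 + √3) = ((-4 + √(-1)) - 33)*(-121 + √3) = ((-4 + I) - 33)*(-121 + √3) = (-37 + I)*(-121 + √3) = (-121 + √3)*(-37 + I)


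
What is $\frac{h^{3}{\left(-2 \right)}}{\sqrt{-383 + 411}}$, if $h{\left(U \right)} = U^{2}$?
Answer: $\frac{32 \sqrt{7}}{7} \approx 12.095$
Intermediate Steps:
$\frac{h^{3}{\left(-2 \right)}}{\sqrt{-383 + 411}} = \frac{\left(\left(-2\right)^{2}\right)^{3}}{\sqrt{-383 + 411}} = \frac{4^{3}}{\sqrt{28}} = \frac{64}{2 \sqrt{7}} = 64 \frac{\sqrt{7}}{14} = \frac{32 \sqrt{7}}{7}$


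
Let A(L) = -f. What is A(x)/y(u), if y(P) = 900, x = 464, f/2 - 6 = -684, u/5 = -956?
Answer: 113/75 ≈ 1.5067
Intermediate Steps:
u = -4780 (u = 5*(-956) = -4780)
f = -1356 (f = 12 + 2*(-684) = 12 - 1368 = -1356)
A(L) = 1356 (A(L) = -1*(-1356) = 1356)
A(x)/y(u) = 1356/900 = 1356*(1/900) = 113/75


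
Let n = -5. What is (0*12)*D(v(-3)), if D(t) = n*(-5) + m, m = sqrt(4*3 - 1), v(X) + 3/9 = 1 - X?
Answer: 0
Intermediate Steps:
v(X) = 2/3 - X (v(X) = -1/3 + (1 - X) = 2/3 - X)
m = sqrt(11) (m = sqrt(12 - 1) = sqrt(11) ≈ 3.3166)
D(t) = 25 + sqrt(11) (D(t) = -5*(-5) + sqrt(11) = 25 + sqrt(11))
(0*12)*D(v(-3)) = (0*12)*(25 + sqrt(11)) = 0*(25 + sqrt(11)) = 0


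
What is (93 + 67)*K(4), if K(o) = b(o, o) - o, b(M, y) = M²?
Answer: 1920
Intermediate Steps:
K(o) = o² - o
(93 + 67)*K(4) = (93 + 67)*(4*(-1 + 4)) = 160*(4*3) = 160*12 = 1920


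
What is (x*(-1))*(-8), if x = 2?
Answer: 16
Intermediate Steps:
(x*(-1))*(-8) = (2*(-1))*(-8) = -2*(-8) = 16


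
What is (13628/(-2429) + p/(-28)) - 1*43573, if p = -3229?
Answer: -422289317/9716 ≈ -43463.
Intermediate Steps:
(13628/(-2429) + p/(-28)) - 1*43573 = (13628/(-2429) - 3229/(-28)) - 1*43573 = (13628*(-1/2429) - 3229*(-1/28)) - 43573 = (-13628/2429 + 3229/28) - 43573 = 1065951/9716 - 43573 = -422289317/9716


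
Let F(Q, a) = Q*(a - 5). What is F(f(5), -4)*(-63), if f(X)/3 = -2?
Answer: -3402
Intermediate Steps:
f(X) = -6 (f(X) = 3*(-2) = -6)
F(Q, a) = Q*(-5 + a)
F(f(5), -4)*(-63) = -6*(-5 - 4)*(-63) = -6*(-9)*(-63) = 54*(-63) = -3402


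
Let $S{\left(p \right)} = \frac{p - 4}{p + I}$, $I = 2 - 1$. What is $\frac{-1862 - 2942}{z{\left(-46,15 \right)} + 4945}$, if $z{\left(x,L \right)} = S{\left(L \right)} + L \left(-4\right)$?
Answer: $- \frac{76864}{78171} \approx -0.98328$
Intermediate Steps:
$I = 1$ ($I = 2 - 1 = 1$)
$S{\left(p \right)} = \frac{-4 + p}{1 + p}$ ($S{\left(p \right)} = \frac{p - 4}{p + 1} = \frac{-4 + p}{1 + p}$)
$z{\left(x,L \right)} = - 4 L + \frac{-4 + L}{1 + L}$ ($z{\left(x,L \right)} = \frac{-4 + L}{1 + L} + L \left(-4\right) = \frac{-4 + L}{1 + L} - 4 L = - 4 L + \frac{-4 + L}{1 + L}$)
$\frac{-1862 - 2942}{z{\left(-46,15 \right)} + 4945} = \frac{-1862 - 2942}{\frac{-4 + 15 - 60 \left(1 + 15\right)}{1 + 15} + 4945} = - \frac{4804}{\frac{-4 + 15 - 60 \cdot 16}{16} + 4945} = - \frac{4804}{\frac{-4 + 15 - 960}{16} + 4945} = - \frac{4804}{\frac{1}{16} \left(-949\right) + 4945} = - \frac{4804}{- \frac{949}{16} + 4945} = - \frac{4804}{\frac{78171}{16}} = \left(-4804\right) \frac{16}{78171} = - \frac{76864}{78171}$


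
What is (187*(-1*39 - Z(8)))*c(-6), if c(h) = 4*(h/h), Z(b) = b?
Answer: -35156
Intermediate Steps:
c(h) = 4 (c(h) = 4*1 = 4)
(187*(-1*39 - Z(8)))*c(-6) = (187*(-1*39 - 1*8))*4 = (187*(-39 - 8))*4 = (187*(-47))*4 = -8789*4 = -35156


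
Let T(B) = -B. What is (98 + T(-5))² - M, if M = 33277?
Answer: -22668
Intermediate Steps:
(98 + T(-5))² - M = (98 - 1*(-5))² - 1*33277 = (98 + 5)² - 33277 = 103² - 33277 = 10609 - 33277 = -22668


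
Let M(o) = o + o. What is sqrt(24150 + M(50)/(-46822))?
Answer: 20*sqrt(33090020429)/23411 ≈ 155.40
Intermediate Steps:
M(o) = 2*o
sqrt(24150 + M(50)/(-46822)) = sqrt(24150 + (2*50)/(-46822)) = sqrt(24150 + 100*(-1/46822)) = sqrt(24150 - 50/23411) = sqrt(565375600/23411) = 20*sqrt(33090020429)/23411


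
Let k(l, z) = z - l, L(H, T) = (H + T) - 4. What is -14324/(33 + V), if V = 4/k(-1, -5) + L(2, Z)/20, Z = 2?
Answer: -3581/8 ≈ -447.63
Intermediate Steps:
L(H, T) = -4 + H + T
V = -1 (V = 4/(-5 - 1*(-1)) + (-4 + 2 + 2)/20 = 4/(-5 + 1) + 0*(1/20) = 4/(-4) + 0 = 4*(-1/4) + 0 = -1 + 0 = -1)
-14324/(33 + V) = -14324/(33 - 1) = -14324/32 = (1/32)*(-14324) = -3581/8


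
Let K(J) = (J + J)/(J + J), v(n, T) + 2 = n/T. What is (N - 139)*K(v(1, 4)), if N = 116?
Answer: -23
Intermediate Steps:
v(n, T) = -2 + n/T
K(J) = 1 (K(J) = (2*J)/((2*J)) = (2*J)*(1/(2*J)) = 1)
(N - 139)*K(v(1, 4)) = (116 - 139)*1 = -23*1 = -23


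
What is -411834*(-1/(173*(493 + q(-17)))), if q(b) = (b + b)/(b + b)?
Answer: 205917/42731 ≈ 4.8189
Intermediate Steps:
q(b) = 1 (q(b) = (2*b)/((2*b)) = (2*b)*(1/(2*b)) = 1)
-411834*(-1/(173*(493 + q(-17)))) = -411834*(-1/(173*(493 + 1))) = -411834/((-173*494)) = -411834/(-85462) = -411834*(-1/85462) = 205917/42731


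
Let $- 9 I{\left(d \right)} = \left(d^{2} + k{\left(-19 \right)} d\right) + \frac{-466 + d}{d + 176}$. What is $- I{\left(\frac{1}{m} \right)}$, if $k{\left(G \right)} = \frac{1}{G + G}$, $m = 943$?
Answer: $- \frac{4949789629613}{16825005470034} \approx -0.29419$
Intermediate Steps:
$k{\left(G \right)} = \frac{1}{2 G}$
$I{\left(d \right)} = - \frac{d^{2}}{9} + \frac{d}{342} - \frac{-466 + d}{9 \left(176 + d\right)}$ ($I{\left(d \right)} = - \frac{\left(d^{2} + \frac{1}{2 \left(-19\right)} d\right) + \frac{-466 + d}{d + 176}}{9} = - \frac{\left(d^{2} + \frac{1}{2} \left(- \frac{1}{19}\right) d\right) + \frac{-466 + d}{176 + d}}{9} = - \frac{\left(d^{2} - \frac{d}{38}\right) + \frac{-466 + d}{176 + d}}{9} = - \frac{d^{2} - \frac{d}{38} + \frac{-466 + d}{176 + d}}{9} = - \frac{d^{2}}{9} + \frac{d}{342} - \frac{-466 + d}{9 \left(176 + d\right)}$)
$- I{\left(\frac{1}{m} \right)} = - \frac{17708 - 6687 \left(\frac{1}{943}\right)^{2} - 38 \left(\frac{1}{943}\right)^{3} + \frac{138}{943}}{342 \left(176 + \frac{1}{943}\right)} = - \frac{17708 - \frac{6687}{889249} - \frac{38}{838561807} + 138 \cdot \frac{1}{943}}{342 \left(176 + \frac{1}{943}\right)} = - \frac{17708 - \frac{6687}{889249} - \frac{38}{838561807} + \frac{6}{41}}{342 \cdot \frac{165969}{943}} = - \frac{943 \left(17708 - \frac{6687}{889249} - \frac{38}{838561807} + \frac{6}{41}\right)}{342 \cdot 165969} = - \frac{943 \cdot 14849368888839}{342 \cdot 165969 \cdot 838561807} = \left(-1\right) \frac{4949789629613}{16825005470034} = - \frac{4949789629613}{16825005470034}$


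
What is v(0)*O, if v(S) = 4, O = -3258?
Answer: -13032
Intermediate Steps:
v(0)*O = 4*(-3258) = -13032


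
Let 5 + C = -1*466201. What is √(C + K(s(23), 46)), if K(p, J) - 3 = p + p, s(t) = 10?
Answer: I*√466183 ≈ 682.78*I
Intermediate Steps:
K(p, J) = 3 + 2*p (K(p, J) = 3 + (p + p) = 3 + 2*p)
C = -466206 (C = -5 - 1*466201 = -5 - 466201 = -466206)
√(C + K(s(23), 46)) = √(-466206 + (3 + 2*10)) = √(-466206 + (3 + 20)) = √(-466206 + 23) = √(-466183) = I*√466183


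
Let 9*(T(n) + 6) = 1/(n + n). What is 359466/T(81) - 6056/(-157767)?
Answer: -82685857019444/1379987949 ≈ -59918.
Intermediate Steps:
T(n) = -6 + 1/(18*n) (T(n) = -6 + 1/(9*(n + n)) = -6 + 1/(9*((2*n))) = -6 + (1/(2*n))/9 = -6 + 1/(18*n))
359466/T(81) - 6056/(-157767) = 359466/(-6 + (1/18)/81) - 6056/(-157767) = 359466/(-6 + (1/18)*(1/81)) - 6056*(-1/157767) = 359466/(-6 + 1/1458) + 6056/157767 = 359466/(-8747/1458) + 6056/157767 = 359466*(-1458/8747) + 6056/157767 = -524101428/8747 + 6056/157767 = -82685857019444/1379987949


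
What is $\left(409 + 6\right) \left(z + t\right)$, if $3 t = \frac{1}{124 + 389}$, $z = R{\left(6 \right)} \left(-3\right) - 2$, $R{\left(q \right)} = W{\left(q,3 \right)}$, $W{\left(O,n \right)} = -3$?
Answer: $\frac{4471210}{1539} \approx 2905.3$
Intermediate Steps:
$R{\left(q \right)} = -3$
$z = 7$ ($z = \left(-3\right) \left(-3\right) - 2 = 9 - 2 = 7$)
$t = \frac{1}{1539}$ ($t = \frac{1}{3 \left(124 + 389\right)} = \frac{1}{3 \cdot 513} = \frac{1}{3} \cdot \frac{1}{513} = \frac{1}{1539} \approx 0.00064977$)
$\left(409 + 6\right) \left(z + t\right) = \left(409 + 6\right) \left(7 + \frac{1}{1539}\right) = 415 \cdot \frac{10774}{1539} = \frac{4471210}{1539}$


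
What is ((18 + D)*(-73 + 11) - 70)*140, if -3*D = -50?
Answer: -932120/3 ≈ -3.1071e+5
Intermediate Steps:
D = 50/3 (D = -⅓*(-50) = 50/3 ≈ 16.667)
((18 + D)*(-73 + 11) - 70)*140 = ((18 + 50/3)*(-73 + 11) - 70)*140 = ((104/3)*(-62) - 70)*140 = (-6448/3 - 70)*140 = -6658/3*140 = -932120/3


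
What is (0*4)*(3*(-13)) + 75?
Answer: 75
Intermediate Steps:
(0*4)*(3*(-13)) + 75 = 0*(-39) + 75 = 0 + 75 = 75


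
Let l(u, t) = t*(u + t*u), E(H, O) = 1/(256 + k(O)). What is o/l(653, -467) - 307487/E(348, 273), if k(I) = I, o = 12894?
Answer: -11557620077155762/71053583 ≈ -1.6266e+8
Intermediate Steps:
E(H, O) = 1/(256 + O)
o/l(653, -467) - 307487/E(348, 273) = 12894/((-467*653*(1 - 467))) - 307487/(1/(256 + 273)) = 12894/((-467*653*(-466))) - 307487/(1/529) = 12894/142107166 - 307487/1/529 = 12894*(1/142107166) - 307487*529 = 6447/71053583 - 162660623 = -11557620077155762/71053583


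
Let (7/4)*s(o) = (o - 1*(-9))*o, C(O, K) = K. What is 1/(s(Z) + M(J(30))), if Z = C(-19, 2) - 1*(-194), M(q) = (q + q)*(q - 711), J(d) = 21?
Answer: -1/6020 ≈ -0.00016611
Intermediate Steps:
M(q) = 2*q*(-711 + q) (M(q) = (2*q)*(-711 + q) = 2*q*(-711 + q))
Z = 196 (Z = 2 - 1*(-194) = 2 + 194 = 196)
s(o) = 4*o*(9 + o)/7 (s(o) = 4*((o - 1*(-9))*o)/7 = 4*((o + 9)*o)/7 = 4*((9 + o)*o)/7 = 4*(o*(9 + o))/7 = 4*o*(9 + o)/7)
1/(s(Z) + M(J(30))) = 1/((4/7)*196*(9 + 196) + 2*21*(-711 + 21)) = 1/((4/7)*196*205 + 2*21*(-690)) = 1/(22960 - 28980) = 1/(-6020) = -1/6020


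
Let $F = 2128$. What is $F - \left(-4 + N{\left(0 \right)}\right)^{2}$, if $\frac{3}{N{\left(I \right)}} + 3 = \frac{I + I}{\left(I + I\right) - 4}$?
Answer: $2103$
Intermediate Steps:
$N{\left(I \right)} = \frac{3}{-3 + \frac{2 I}{-4 + 2 I}}$ ($N{\left(I \right)} = \frac{3}{-3 + \frac{I + I}{\left(I + I\right) - 4}} = \frac{3}{-3 + \frac{2 I}{2 I - 4}} = \frac{3}{-3 + \frac{2 I}{-4 + 2 I}}$)
$F - \left(-4 + N{\left(0 \right)}\right)^{2} = 2128 - \left(-4 + \frac{3 \left(2 - 0\right)}{2 \left(-3 + 0\right)}\right)^{2} = 2128 - \left(-4 + \frac{3 \left(2 + 0\right)}{2 \left(-3\right)}\right)^{2} = 2128 - \left(-4 + \frac{3}{2} \left(- \frac{1}{3}\right) 2\right)^{2} = 2128 - \left(-4 - 1\right)^{2} = 2128 - \left(-5\right)^{2} = 2128 - 25 = 2103$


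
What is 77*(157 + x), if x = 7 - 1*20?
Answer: 11088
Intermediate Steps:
x = -13 (x = 7 - 20 = -13)
77*(157 + x) = 77*(157 - 13) = 77*144 = 11088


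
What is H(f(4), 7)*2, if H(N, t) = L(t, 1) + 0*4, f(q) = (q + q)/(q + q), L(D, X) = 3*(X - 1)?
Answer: 0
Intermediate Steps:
L(D, X) = -3 + 3*X (L(D, X) = 3*(-1 + X) = -3 + 3*X)
f(q) = 1 (f(q) = (2*q)/((2*q)) = (2*q)*(1/(2*q)) = 1)
H(N, t) = 0 (H(N, t) = (-3 + 3*1) + 0*4 = (-3 + 3) + 0 = 0 + 0 = 0)
H(f(4), 7)*2 = 0*2 = 0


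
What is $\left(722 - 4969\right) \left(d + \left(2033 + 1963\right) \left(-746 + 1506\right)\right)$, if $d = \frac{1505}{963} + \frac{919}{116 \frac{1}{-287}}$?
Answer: $- \frac{1439728362789887}{111708} \approx -1.2888 \cdot 10^{10}$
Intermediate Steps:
$d = - \frac{253819559}{111708}$ ($d = 1505 \cdot \frac{1}{963} + \frac{919}{116 \left(- \frac{1}{287}\right)} = \frac{1505}{963} + \frac{919}{- \frac{116}{287}} = \frac{1505}{963} + 919 \left(- \frac{287}{116}\right) = \frac{1505}{963} - \frac{263753}{116} = - \frac{253819559}{111708} \approx -2272.2$)
$\left(722 - 4969\right) \left(d + \left(2033 + 1963\right) \left(-746 + 1506\right)\right) = \left(722 - 4969\right) \left(- \frac{253819559}{111708} + \left(2033 + 1963\right) \left(-746 + 1506\right)\right) = - 4247 \left(- \frac{253819559}{111708} + 3996 \cdot 760\right) = - 4247 \left(- \frac{253819559}{111708} + 3036960\right) = \left(-4247\right) \frac{338998908121}{111708} = - \frac{1439728362789887}{111708}$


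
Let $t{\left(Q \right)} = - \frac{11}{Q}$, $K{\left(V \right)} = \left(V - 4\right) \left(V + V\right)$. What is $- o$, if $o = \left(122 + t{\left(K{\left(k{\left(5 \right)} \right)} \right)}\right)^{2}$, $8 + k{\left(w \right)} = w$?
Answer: $- \frac{26142769}{1764} \approx -14820.0$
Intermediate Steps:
$k{\left(w \right)} = -8 + w$
$K{\left(V \right)} = 2 V \left(-4 + V\right)$ ($K{\left(V \right)} = \left(-4 + V\right) 2 V = 2 V \left(-4 + V\right)$)
$o = \frac{26142769}{1764}$ ($o = \left(122 - \frac{11}{2 \left(-8 + 5\right) \left(-4 + \left(-8 + 5\right)\right)}\right)^{2} = \left(122 - \frac{11}{2 \left(-3\right) \left(-4 - 3\right)}\right)^{2} = \left(122 - \frac{11}{2 \left(-3\right) \left(-7\right)}\right)^{2} = \left(122 - \frac{11}{42}\right)^{2} = \left(\frac{5113}{42}\right)^{2} = \frac{26142769}{1764} \approx 14820.0$)
$- o = \left(-1\right) \frac{26142769}{1764} = - \frac{26142769}{1764}$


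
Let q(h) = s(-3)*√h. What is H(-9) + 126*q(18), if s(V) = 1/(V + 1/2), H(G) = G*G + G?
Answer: 72 - 756*√2/5 ≈ -141.83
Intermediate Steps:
H(G) = G + G² (H(G) = G² + G = G + G²)
s(V) = 1/(½ + V) (s(V) = 1/(V + ½) = 1/(½ + V))
q(h) = -2*√h/5 (q(h) = (2/(1 + 2*(-3)))*√h = (2/(1 - 6))*√h = (2/(-5))*√h = (2*(-⅕))*√h = -2*√h/5)
H(-9) + 126*q(18) = -9*(1 - 9) + 126*(-6*√2/5) = -9*(-8) + 126*(-6*√2/5) = 72 + 126*(-6*√2/5) = 72 - 756*√2/5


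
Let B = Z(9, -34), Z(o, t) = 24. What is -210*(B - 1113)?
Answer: 228690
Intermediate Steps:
B = 24
-210*(B - 1113) = -210*(24 - 1113) = -210*(-1089) = 228690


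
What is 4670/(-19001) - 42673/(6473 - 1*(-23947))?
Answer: -952891073/578010420 ≈ -1.6486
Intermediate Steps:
4670/(-19001) - 42673/(6473 - 1*(-23947)) = 4670*(-1/19001) - 42673/(6473 + 23947) = -4670/19001 - 42673/30420 = -952891073/578010420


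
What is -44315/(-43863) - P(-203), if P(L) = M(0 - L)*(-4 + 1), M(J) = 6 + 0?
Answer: 833849/43863 ≈ 19.010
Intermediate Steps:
M(J) = 6
P(L) = -18 (P(L) = 6*(-4 + 1) = 6*(-3) = -18)
-44315/(-43863) - P(-203) = -44315/(-43863) - 1*(-18) = -44315*(-1/43863) + 18 = 44315/43863 + 18 = 833849/43863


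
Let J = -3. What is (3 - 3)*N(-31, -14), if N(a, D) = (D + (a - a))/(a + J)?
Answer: 0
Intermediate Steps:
N(a, D) = D/(-3 + a) (N(a, D) = (D + (a - a))/(a - 3) = (D + 0)/(-3 + a) = D/(-3 + a))
(3 - 3)*N(-31, -14) = (3 - 3)*(-14/(-3 - 31)) = 0*(-14/(-34)) = 0*(-14*(-1/34)) = 0*(7/17) = 0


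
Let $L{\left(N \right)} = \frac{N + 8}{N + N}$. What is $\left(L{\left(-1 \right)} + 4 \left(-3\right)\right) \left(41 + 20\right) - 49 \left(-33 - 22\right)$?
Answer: $\frac{3499}{2} \approx 1749.5$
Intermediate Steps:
$L{\left(N \right)} = \frac{8 + N}{2 N}$
$\left(L{\left(-1 \right)} + 4 \left(-3\right)\right) \left(41 + 20\right) - 49 \left(-33 - 22\right) = \left(\frac{8 - 1}{2 \left(-1\right)} + 4 \left(-3\right)\right) \left(41 + 20\right) - 49 \left(-33 - 22\right) = \left(\frac{1}{2} \left(-1\right) 7 - 12\right) 61 - -2695 = \left(- \frac{7}{2} - 12\right) 61 + 2695 = \left(- \frac{31}{2}\right) 61 + 2695 = - \frac{1891}{2} + 2695 = \frac{3499}{2}$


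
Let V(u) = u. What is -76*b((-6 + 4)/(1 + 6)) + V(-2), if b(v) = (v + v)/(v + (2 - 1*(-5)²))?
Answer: -630/163 ≈ -3.8650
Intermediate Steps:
b(v) = 2*v/(-23 + v) (b(v) = (2*v)/(v + (2 - 1*25)) = (2*v)/(v + (2 - 25)) = (2*v)/(v - 23) = (2*v)/(-23 + v) = 2*v/(-23 + v))
-76*b((-6 + 4)/(1 + 6)) + V(-2) = -152*(-6 + 4)/(1 + 6)/(-23 + (-6 + 4)/(1 + 6)) - 2 = -152*(-2/7)/(-23 - 2/7) - 2 = -152*(-2*⅐)/(-23 - 2*⅐) - 2 = -152*(-2)/(7*(-23 - 2/7)) - 2 = -152*(-2)/(7*(-163/7)) - 2 = -152*(-2)*(-7)/(7*163) - 2 = -76*4/163 - 2 = -304/163 - 2 = -630/163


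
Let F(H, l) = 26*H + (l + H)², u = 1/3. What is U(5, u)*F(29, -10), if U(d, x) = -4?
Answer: -4460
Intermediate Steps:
u = ⅓ ≈ 0.33333
F(H, l) = (H + l)² + 26*H (F(H, l) = 26*H + (H + l)² = (H + l)² + 26*H)
U(5, u)*F(29, -10) = -4*((29 - 10)² + 26*29) = -4*(19² + 754) = -4*(361 + 754) = -4*1115 = -4460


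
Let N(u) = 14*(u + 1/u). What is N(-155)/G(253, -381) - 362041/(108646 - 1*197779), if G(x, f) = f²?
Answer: 2705308358581/668496163005 ≈ 4.0469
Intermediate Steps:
N(u) = 14*u + 14/u
N(-155)/G(253, -381) - 362041/(108646 - 1*197779) = (14*(-155) + 14/(-155))/((-381)²) - 362041/(108646 - 1*197779) = (-2170 + 14*(-1/155))/145161 - 362041/(108646 - 197779) = (-2170 - 14/155)*(1/145161) - 362041/(-89133) = -336364/155*1/145161 - 362041*(-1/89133) = -336364/22499955 + 362041/89133 = 2705308358581/668496163005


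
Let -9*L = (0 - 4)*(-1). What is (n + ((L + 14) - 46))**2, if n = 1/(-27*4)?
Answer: 12285025/11664 ≈ 1053.2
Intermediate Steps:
L = -4/9 (L = -(0 - 4)*(-1)/9 = -(-4)*(-1)/9 = -1/9*4 = -4/9 ≈ -0.44444)
n = -1/108 (n = 1/(-108) = -1/108 ≈ -0.0092593)
(n + ((L + 14) - 46))**2 = (-1/108 + ((-4/9 + 14) - 46))**2 = (-1/108 + (122/9 - 46))**2 = (-1/108 - 292/9)**2 = (-3505/108)**2 = 12285025/11664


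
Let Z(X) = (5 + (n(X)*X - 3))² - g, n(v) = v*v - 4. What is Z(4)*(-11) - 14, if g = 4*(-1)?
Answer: -27558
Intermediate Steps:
n(v) = -4 + v² (n(v) = v² - 4 = -4 + v²)
g = -4
Z(X) = 4 + (2 + X*(-4 + X²))² (Z(X) = (5 + ((-4 + X²)*X - 3))² - 1*(-4) = (5 + (X*(-4 + X²) - 3))² + 4 = (5 + (-3 + X*(-4 + X²)))² + 4 = (2 + X*(-4 + X²))² + 4 = 4 + (2 + X*(-4 + X²))²)
Z(4)*(-11) - 14 = (4 + (2 + 4*(-4 + 4²))²)*(-11) - 14 = (4 + (2 + 4*(-4 + 16))²)*(-11) - 14 = (4 + (2 + 4*12)²)*(-11) - 14 = (4 + (2 + 48)²)*(-11) - 14 = (4 + 50²)*(-11) - 14 = (4 + 2500)*(-11) - 14 = 2504*(-11) - 14 = -27544 - 14 = -27558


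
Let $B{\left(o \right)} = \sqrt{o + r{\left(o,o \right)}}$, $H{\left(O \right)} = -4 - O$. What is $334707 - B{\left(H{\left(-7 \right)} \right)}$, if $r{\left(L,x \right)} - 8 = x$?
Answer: $334707 - \sqrt{14} \approx 3.347 \cdot 10^{5}$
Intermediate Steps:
$r{\left(L,x \right)} = 8 + x$
$B{\left(o \right)} = \sqrt{8 + 2 o}$ ($B{\left(o \right)} = \sqrt{o + \left(8 + o\right)} = \sqrt{8 + 2 o}$)
$334707 - B{\left(H{\left(-7 \right)} \right)} = 334707 - \sqrt{8 + 2 \left(-4 - -7\right)} = 334707 - \sqrt{8 + 2 \left(-4 + 7\right)} = 334707 - \sqrt{8 + 2 \cdot 3} = 334707 - \sqrt{8 + 6} = 334707 - \sqrt{14}$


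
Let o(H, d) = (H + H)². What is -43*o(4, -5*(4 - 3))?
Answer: -2752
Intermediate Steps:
o(H, d) = 4*H² (o(H, d) = (2*H)² = 4*H²)
-43*o(4, -5*(4 - 3)) = -172*4² = -172*16 = -43*64 = -2752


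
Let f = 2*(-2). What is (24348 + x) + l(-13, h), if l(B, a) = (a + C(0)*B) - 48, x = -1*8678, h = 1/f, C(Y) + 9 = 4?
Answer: 62747/4 ≈ 15687.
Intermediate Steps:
f = -4
C(Y) = -5 (C(Y) = -9 + 4 = -5)
h = -¼ (h = 1/(-4) = -¼ ≈ -0.25000)
x = -8678
l(B, a) = -48 + a - 5*B (l(B, a) = (a - 5*B) - 48 = -48 + a - 5*B)
(24348 + x) + l(-13, h) = (24348 - 8678) + (-48 - ¼ - 5*(-13)) = 15670 + (-48 - ¼ + 65) = 15670 + 67/4 = 62747/4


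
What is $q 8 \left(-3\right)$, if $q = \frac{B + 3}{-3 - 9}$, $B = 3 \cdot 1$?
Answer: $12$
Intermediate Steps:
$B = 3$
$q = - \frac{1}{2}$ ($q = \frac{3 + 3}{-3 - 9} = \frac{6}{-3 - 9} = \frac{6}{-12} = 6 \left(- \frac{1}{12}\right) = - \frac{1}{2} \approx -0.5$)
$q 8 \left(-3\right) = \left(- \frac{1}{2}\right) 8 \left(-3\right) = \left(-4\right) \left(-3\right) = 12$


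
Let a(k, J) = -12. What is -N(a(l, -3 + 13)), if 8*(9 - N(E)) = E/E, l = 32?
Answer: -71/8 ≈ -8.8750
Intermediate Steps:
N(E) = 71/8 (N(E) = 9 - E/(8*E) = 9 - 1/8*1 = 9 - 1/8 = 71/8)
-N(a(l, -3 + 13)) = -1*71/8 = -71/8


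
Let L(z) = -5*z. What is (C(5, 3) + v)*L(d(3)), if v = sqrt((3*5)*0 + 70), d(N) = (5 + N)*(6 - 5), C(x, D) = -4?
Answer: 160 - 40*sqrt(70) ≈ -174.66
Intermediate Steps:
d(N) = 5 + N (d(N) = (5 + N)*1 = 5 + N)
v = sqrt(70) (v = sqrt(15*0 + 70) = sqrt(0 + 70) = sqrt(70) ≈ 8.3666)
(C(5, 3) + v)*L(d(3)) = (-4 + sqrt(70))*(-5*(5 + 3)) = (-4 + sqrt(70))*(-5*8) = (-4 + sqrt(70))*(-40) = 160 - 40*sqrt(70)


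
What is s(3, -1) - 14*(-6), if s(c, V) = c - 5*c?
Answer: 72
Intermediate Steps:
s(c, V) = -4*c
s(3, -1) - 14*(-6) = -4*3 - 14*(-6) = -12 + 84 = 72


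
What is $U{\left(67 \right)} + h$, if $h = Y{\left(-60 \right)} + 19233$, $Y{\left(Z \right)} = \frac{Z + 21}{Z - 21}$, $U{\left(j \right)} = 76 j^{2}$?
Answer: $\frac{9730732}{27} \approx 3.604 \cdot 10^{5}$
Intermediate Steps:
$Y{\left(Z \right)} = \frac{21 + Z}{-21 + Z}$
$h = \frac{519304}{27}$ ($h = \frac{21 - 60}{-21 - 60} + 19233 = \frac{1}{-81} \left(-39\right) + 19233 = \left(- \frac{1}{81}\right) \left(-39\right) + 19233 = \frac{13}{27} + 19233 = \frac{519304}{27} \approx 19233.0$)
$U{\left(67 \right)} + h = 76 \cdot 67^{2} + \frac{519304}{27} = 76 \cdot 4489 + \frac{519304}{27} = 341164 + \frac{519304}{27} = \frac{9730732}{27}$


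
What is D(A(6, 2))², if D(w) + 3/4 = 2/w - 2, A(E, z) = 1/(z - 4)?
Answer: 729/16 ≈ 45.563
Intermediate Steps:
A(E, z) = 1/(-4 + z)
D(w) = -11/4 + 2/w (D(w) = -¾ + (2/w - 2) = -¾ + (-2 + 2/w) = -11/4 + 2/w)
D(A(6, 2))² = (-11/4 + 2/(1/(-4 + 2)))² = (-11/4 + 2/(1/(-2)))² = (-11/4 + 2/(-½))² = (-11/4 + 2*(-2))² = (-11/4 - 4)² = (-27/4)² = 729/16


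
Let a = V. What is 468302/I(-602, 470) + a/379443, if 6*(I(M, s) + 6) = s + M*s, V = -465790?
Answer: -598875982228/53597462079 ≈ -11.174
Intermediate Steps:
a = -465790
I(M, s) = -6 + s/6 + M*s/6 (I(M, s) = -6 + (s + M*s)/6 = -6 + (s/6 + M*s/6) = -6 + s/6 + M*s/6)
468302/I(-602, 470) + a/379443 = 468302/(-6 + (⅙)*470 + (⅙)*(-602)*470) - 465790/379443 = 468302/(-6 + 235/3 - 141470/3) - 465790*1/379443 = 468302/(-141253/3) - 465790/379443 = 468302*(-3/141253) - 465790/379443 = -1404906/141253 - 465790/379443 = -598875982228/53597462079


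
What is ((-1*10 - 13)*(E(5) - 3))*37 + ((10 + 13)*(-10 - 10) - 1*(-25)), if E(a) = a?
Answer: -2137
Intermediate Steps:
((-1*10 - 13)*(E(5) - 3))*37 + ((10 + 13)*(-10 - 10) - 1*(-25)) = ((-1*10 - 13)*(5 - 3))*37 + ((10 + 13)*(-10 - 10) - 1*(-25)) = ((-10 - 13)*2)*37 + (23*(-20) + 25) = -23*2*37 + (-460 + 25) = -46*37 - 435 = -1702 - 435 = -2137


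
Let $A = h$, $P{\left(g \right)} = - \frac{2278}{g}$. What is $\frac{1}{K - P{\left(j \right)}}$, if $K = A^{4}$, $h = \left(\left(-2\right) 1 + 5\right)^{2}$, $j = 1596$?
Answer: $\frac{798}{5236817} \approx 0.00015238$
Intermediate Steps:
$h = 9$ ($h = \left(-2 + 5\right)^{2} = 3^{2} = 9$)
$A = 9$
$K = 6561$ ($K = 9^{4} = 6561$)
$\frac{1}{K - P{\left(j \right)}} = \frac{1}{6561 - - \frac{2278}{1596}} = \frac{1}{6561 - \left(-2278\right) \frac{1}{1596}} = \frac{1}{6561 - - \frac{1139}{798}} = \frac{1}{6561 + \frac{1139}{798}} = \frac{1}{\frac{5236817}{798}} = \frac{798}{5236817}$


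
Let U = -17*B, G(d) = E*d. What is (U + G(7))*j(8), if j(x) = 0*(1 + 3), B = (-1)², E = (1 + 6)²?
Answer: 0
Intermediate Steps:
E = 49 (E = 7² = 49)
B = 1
G(d) = 49*d
j(x) = 0 (j(x) = 0*4 = 0)
U = -17 (U = -17*1 = -17)
(U + G(7))*j(8) = (-17 + 49*7)*0 = (-17 + 343)*0 = 326*0 = 0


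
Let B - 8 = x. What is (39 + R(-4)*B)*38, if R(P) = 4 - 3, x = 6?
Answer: 2014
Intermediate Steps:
B = 14 (B = 8 + 6 = 14)
R(P) = 1
(39 + R(-4)*B)*38 = (39 + 1*14)*38 = (39 + 14)*38 = 53*38 = 2014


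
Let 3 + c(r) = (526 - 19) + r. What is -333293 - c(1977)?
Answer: -335774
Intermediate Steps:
c(r) = 504 + r (c(r) = -3 + ((526 - 19) + r) = -3 + (507 + r) = 504 + r)
-333293 - c(1977) = -333293 - (504 + 1977) = -333293 - 1*2481 = -333293 - 2481 = -335774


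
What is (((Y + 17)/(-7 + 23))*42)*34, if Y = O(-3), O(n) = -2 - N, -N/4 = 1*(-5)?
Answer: -1785/4 ≈ -446.25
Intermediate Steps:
N = 20 (N = -4*(-5) = 20)
O(n) = -22 (O(n) = -2 - 1*20 = -2 - 20 = -22)
Y = -22
(((Y + 17)/(-7 + 23))*42)*34 = (((-22 + 17)/(-7 + 23))*42)*34 = (-5/16*42)*34 = (-5*1/16*42)*34 = -5/16*42*34 = -105/8*34 = -1785/4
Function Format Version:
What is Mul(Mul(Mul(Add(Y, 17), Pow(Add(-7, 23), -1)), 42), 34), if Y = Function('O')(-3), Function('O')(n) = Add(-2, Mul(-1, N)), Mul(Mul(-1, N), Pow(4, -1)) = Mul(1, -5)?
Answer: Rational(-1785, 4) ≈ -446.25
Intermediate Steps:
N = 20 (N = Mul(-4, Mul(1, -5)) = Mul(-4, -5) = 20)
Function('O')(n) = -22 (Function('O')(n) = Add(-2, Mul(-1, 20)) = Add(-2, -20) = -22)
Y = -22
Mul(Mul(Mul(Add(Y, 17), Pow(Add(-7, 23), -1)), 42), 34) = Mul(Mul(Mul(Add(-22, 17), Pow(Add(-7, 23), -1)), 42), 34) = Mul(Mul(Mul(-5, Pow(16, -1)), 42), 34) = Mul(Mul(Mul(-5, Rational(1, 16)), 42), 34) = Mul(Mul(Rational(-5, 16), 42), 34) = Mul(Rational(-105, 8), 34) = Rational(-1785, 4)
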